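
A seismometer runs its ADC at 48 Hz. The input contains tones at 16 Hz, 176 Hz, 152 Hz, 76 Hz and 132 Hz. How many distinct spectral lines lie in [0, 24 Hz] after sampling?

4

fs/2 = 24 Hz.
16 Hz ≤ fs/2 = 24 Hz, passes unchanged.
176 Hz mod fs = 32 Hz.
32 Hz > fs/2 = 24 Hz, folds to fs − 32 Hz = 16 Hz.
152 Hz mod fs = 8 Hz.
8 Hz ≤ fs/2 = 24 Hz, appears at 8 Hz.
76 Hz mod fs = 28 Hz.
28 Hz > fs/2 = 24 Hz, folds to fs − 28 Hz = 20 Hz.
132 Hz mod fs = 36 Hz.
36 Hz > fs/2 = 24 Hz, folds to fs − 36 Hz = 12 Hz.
Distinct values: {8 Hz, 12 Hz, 16 Hz, 20 Hz} → 4.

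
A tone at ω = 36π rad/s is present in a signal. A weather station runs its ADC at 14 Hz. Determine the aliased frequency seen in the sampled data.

ω = 36π rad/s → f = ω/(2π) = 18 Hz.
18 Hz mod fs = 4 Hz.
4 Hz ≤ fs/2 = 7 Hz, appears at 4 Hz.

4 Hz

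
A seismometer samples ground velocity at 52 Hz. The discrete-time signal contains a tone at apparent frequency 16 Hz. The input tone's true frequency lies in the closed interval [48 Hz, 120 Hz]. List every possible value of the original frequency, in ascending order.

Frequencies that alias to 16 Hz are k·fs ± 16 Hz for integer k ≥ 0.
k=0: 16 Hz.
k=1: 36 Hz, 68 Hz.
k=2: 88 Hz, 120 Hz.
k=3: 140 Hz, 172 Hz.
Within [48 Hz, 120 Hz]: 68 Hz, 88 Hz, 120 Hz.

68 Hz, 88 Hz, 120 Hz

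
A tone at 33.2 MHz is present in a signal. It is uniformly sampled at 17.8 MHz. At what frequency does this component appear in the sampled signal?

33.2 MHz mod fs = 15.4 MHz.
15.4 MHz > fs/2 = 8.9 MHz, folds to fs − 15.4 MHz = 2.4 MHz.

2.4 MHz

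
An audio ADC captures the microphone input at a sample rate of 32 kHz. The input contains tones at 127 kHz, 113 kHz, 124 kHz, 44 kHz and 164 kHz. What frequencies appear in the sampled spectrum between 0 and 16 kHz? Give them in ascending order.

fs/2 = 16 kHz.
127 kHz mod fs = 31 kHz.
31 kHz > fs/2 = 16 kHz, folds to fs − 31 kHz = 1 kHz.
113 kHz mod fs = 17 kHz.
17 kHz > fs/2 = 16 kHz, folds to fs − 17 kHz = 15 kHz.
124 kHz mod fs = 28 kHz.
28 kHz > fs/2 = 16 kHz, folds to fs − 28 kHz = 4 kHz.
44 kHz mod fs = 12 kHz.
12 kHz ≤ fs/2 = 16 kHz, appears at 12 kHz.
164 kHz mod fs = 4 kHz.
4 kHz ≤ fs/2 = 16 kHz, appears at 4 kHz.
Distinct values: {1 kHz, 4 kHz, 12 kHz, 15 kHz}.

1 kHz, 4 kHz, 12 kHz, 15 kHz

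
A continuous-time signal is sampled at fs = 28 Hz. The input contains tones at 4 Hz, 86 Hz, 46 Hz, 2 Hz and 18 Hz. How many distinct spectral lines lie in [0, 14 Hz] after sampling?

fs/2 = 14 Hz.
4 Hz ≤ fs/2 = 14 Hz, passes unchanged.
86 Hz mod fs = 2 Hz.
2 Hz ≤ fs/2 = 14 Hz, appears at 2 Hz.
46 Hz mod fs = 18 Hz.
18 Hz > fs/2 = 14 Hz, folds to fs − 18 Hz = 10 Hz.
2 Hz ≤ fs/2 = 14 Hz, passes unchanged.
18 Hz > fs/2 = 14 Hz, folds to fs − 18 Hz = 10 Hz.
Distinct values: {2 Hz, 4 Hz, 10 Hz} → 3.

3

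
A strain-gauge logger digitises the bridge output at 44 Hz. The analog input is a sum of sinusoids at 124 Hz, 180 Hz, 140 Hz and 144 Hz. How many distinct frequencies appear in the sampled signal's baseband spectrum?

fs/2 = 22 Hz.
124 Hz mod fs = 36 Hz.
36 Hz > fs/2 = 22 Hz, folds to fs − 36 Hz = 8 Hz.
180 Hz mod fs = 4 Hz.
4 Hz ≤ fs/2 = 22 Hz, appears at 4 Hz.
140 Hz mod fs = 8 Hz.
8 Hz ≤ fs/2 = 22 Hz, appears at 8 Hz.
144 Hz mod fs = 12 Hz.
12 Hz ≤ fs/2 = 22 Hz, appears at 12 Hz.
Distinct values: {4 Hz, 8 Hz, 12 Hz} → 3.

3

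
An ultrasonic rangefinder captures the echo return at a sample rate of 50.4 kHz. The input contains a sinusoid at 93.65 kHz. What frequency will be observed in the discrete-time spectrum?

93.65 kHz mod fs = 43.25 kHz.
43.25 kHz > fs/2 = 25.2 kHz, folds to fs − 43.25 kHz = 7.15 kHz.

7.15 kHz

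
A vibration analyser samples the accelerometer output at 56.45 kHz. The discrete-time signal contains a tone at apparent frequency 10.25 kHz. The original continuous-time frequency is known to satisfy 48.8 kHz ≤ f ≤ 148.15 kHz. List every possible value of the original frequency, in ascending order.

66.7 kHz, 102.65 kHz, 123.15 kHz

Frequencies that alias to 10.25 kHz are k·fs ± 10.25 kHz for integer k ≥ 0.
k=0: 10.25 kHz.
k=1: 46.2 kHz, 66.7 kHz.
k=2: 102.65 kHz, 123.15 kHz.
k=3: 159.1 kHz, 179.6 kHz.
Within [48.8 kHz, 148.15 kHz]: 66.7 kHz, 102.65 kHz, 123.15 kHz.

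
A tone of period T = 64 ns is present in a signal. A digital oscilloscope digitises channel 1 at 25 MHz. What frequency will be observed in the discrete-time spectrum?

T = 64 ns → f = 1/T = 15.625 MHz.
15.625 MHz > fs/2 = 12.5 MHz, folds to fs − 15.625 MHz = 9.375 MHz.

9.375 MHz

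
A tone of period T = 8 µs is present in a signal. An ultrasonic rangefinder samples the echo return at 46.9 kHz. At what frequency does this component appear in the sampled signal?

15.7 kHz

T = 8 µs → f = 1/T = 125 kHz.
125 kHz mod fs = 31.2 kHz.
31.2 kHz > fs/2 = 23.45 kHz, folds to fs − 31.2 kHz = 15.7 kHz.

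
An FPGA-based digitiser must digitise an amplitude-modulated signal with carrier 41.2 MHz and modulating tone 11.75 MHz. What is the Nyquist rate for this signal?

105.9 MHz

AM sidebands sit at fc ± fm = 29.45 MHz and 52.95 MHz.
Highest-frequency component: 52.95 MHz.
Nyquist rate = 2 × 52.95 MHz = 105.9 MHz.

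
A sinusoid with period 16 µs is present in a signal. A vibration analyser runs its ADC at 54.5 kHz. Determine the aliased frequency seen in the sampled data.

8 kHz

T = 16 µs → f = 1/T = 62.5 kHz.
62.5 kHz mod fs = 8 kHz.
8 kHz ≤ fs/2 = 27.25 kHz, appears at 8 kHz.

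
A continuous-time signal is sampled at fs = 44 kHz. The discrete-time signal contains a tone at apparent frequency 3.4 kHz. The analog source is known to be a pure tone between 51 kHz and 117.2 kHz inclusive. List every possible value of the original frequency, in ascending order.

Frequencies that alias to 3.4 kHz are k·fs ± 3.4 kHz for integer k ≥ 0.
k=0: 3.4 kHz.
k=1: 40.6 kHz, 47.4 kHz.
k=2: 84.6 kHz, 91.4 kHz.
k=3: 128.6 kHz, 135.4 kHz.
Within [51 kHz, 117.2 kHz]: 84.6 kHz, 91.4 kHz.

84.6 kHz, 91.4 kHz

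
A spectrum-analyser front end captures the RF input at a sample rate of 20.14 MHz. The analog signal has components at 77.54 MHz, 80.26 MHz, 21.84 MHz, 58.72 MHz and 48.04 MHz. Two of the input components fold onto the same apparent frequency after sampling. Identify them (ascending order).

fs/2 = 10.07 MHz.
77.54 MHz mod fs = 17.12 MHz.
17.12 MHz > fs/2 = 10.07 MHz, folds to fs − 17.12 MHz = 3.02 MHz.
80.26 MHz mod fs = 19.84 MHz.
19.84 MHz > fs/2 = 10.07 MHz, folds to fs − 19.84 MHz = 0.3 MHz.
21.84 MHz mod fs = 1.7 MHz.
1.7 MHz ≤ fs/2 = 10.07 MHz, appears at 1.7 MHz.
58.72 MHz mod fs = 18.44 MHz.
18.44 MHz > fs/2 = 10.07 MHz, folds to fs − 18.44 MHz = 1.7 MHz.
48.04 MHz mod fs = 7.76 MHz.
7.76 MHz ≤ fs/2 = 10.07 MHz, appears at 7.76 MHz.
21.84 MHz and 58.72 MHz both map to 1.7 MHz.

21.84 MHz, 58.72 MHz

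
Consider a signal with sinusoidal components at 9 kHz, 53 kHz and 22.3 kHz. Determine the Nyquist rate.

Highest-frequency component: 53 kHz.
Nyquist rate = 2 × 53 kHz = 106 kHz.

106 kHz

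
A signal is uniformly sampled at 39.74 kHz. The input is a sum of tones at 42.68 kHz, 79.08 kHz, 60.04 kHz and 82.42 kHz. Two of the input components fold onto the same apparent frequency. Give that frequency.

2.94 kHz

fs/2 = 19.87 kHz.
42.68 kHz mod fs = 2.94 kHz.
2.94 kHz ≤ fs/2 = 19.87 kHz, appears at 2.94 kHz.
79.08 kHz mod fs = 39.34 kHz.
39.34 kHz > fs/2 = 19.87 kHz, folds to fs − 39.34 kHz = 0.4 kHz.
60.04 kHz mod fs = 20.3 kHz.
20.3 kHz > fs/2 = 19.87 kHz, folds to fs − 20.3 kHz = 19.44 kHz.
82.42 kHz mod fs = 2.94 kHz.
2.94 kHz ≤ fs/2 = 19.87 kHz, appears at 2.94 kHz.
42.68 kHz and 82.42 kHz both map to 2.94 kHz.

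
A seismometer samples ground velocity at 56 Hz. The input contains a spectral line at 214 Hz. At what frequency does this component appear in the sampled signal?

10 Hz

214 Hz mod fs = 46 Hz.
46 Hz > fs/2 = 28 Hz, folds to fs − 46 Hz = 10 Hz.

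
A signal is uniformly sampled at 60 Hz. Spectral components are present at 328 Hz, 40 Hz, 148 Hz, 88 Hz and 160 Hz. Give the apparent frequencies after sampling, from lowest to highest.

fs/2 = 30 Hz.
328 Hz mod fs = 28 Hz.
28 Hz ≤ fs/2 = 30 Hz, appears at 28 Hz.
40 Hz > fs/2 = 30 Hz, folds to fs − 40 Hz = 20 Hz.
148 Hz mod fs = 28 Hz.
28 Hz ≤ fs/2 = 30 Hz, appears at 28 Hz.
88 Hz mod fs = 28 Hz.
28 Hz ≤ fs/2 = 30 Hz, appears at 28 Hz.
160 Hz mod fs = 40 Hz.
40 Hz > fs/2 = 30 Hz, folds to fs − 40 Hz = 20 Hz.
Distinct values: {20 Hz, 28 Hz}.

20 Hz, 28 Hz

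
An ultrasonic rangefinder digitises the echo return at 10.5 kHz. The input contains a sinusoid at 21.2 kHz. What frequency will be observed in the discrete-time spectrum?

0.2 kHz

21.2 kHz mod fs = 0.2 kHz.
0.2 kHz ≤ fs/2 = 5.25 kHz, appears at 0.2 kHz.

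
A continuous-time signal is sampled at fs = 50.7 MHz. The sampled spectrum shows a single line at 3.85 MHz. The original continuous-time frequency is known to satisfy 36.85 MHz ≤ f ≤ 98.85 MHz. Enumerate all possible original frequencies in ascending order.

Frequencies that alias to 3.85 MHz are k·fs ± 3.85 MHz for integer k ≥ 0.
k=0: 3.85 MHz.
k=1: 46.85 MHz, 54.55 MHz.
k=2: 97.55 MHz, 105.25 MHz.
k=3: 148.25 MHz, 155.95 MHz.
Within [36.85 MHz, 98.85 MHz]: 46.85 MHz, 54.55 MHz, 97.55 MHz.

46.85 MHz, 54.55 MHz, 97.55 MHz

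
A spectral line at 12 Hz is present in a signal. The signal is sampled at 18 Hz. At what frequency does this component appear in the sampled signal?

12 Hz > fs/2 = 9 Hz, folds to fs − 12 Hz = 6 Hz.

6 Hz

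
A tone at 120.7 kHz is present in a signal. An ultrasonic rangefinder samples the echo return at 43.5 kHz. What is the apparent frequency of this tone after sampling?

120.7 kHz mod fs = 33.7 kHz.
33.7 kHz > fs/2 = 21.75 kHz, folds to fs − 33.7 kHz = 9.8 kHz.

9.8 kHz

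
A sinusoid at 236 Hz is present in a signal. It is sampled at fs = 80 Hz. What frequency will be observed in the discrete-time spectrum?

236 Hz mod fs = 76 Hz.
76 Hz > fs/2 = 40 Hz, folds to fs − 76 Hz = 4 Hz.

4 Hz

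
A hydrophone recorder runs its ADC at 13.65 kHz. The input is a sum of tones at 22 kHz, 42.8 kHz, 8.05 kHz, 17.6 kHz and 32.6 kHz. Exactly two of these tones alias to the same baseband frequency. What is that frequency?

fs/2 = 6.825 kHz.
22 kHz mod fs = 8.35 kHz.
8.35 kHz > fs/2 = 6.825 kHz, folds to fs − 8.35 kHz = 5.3 kHz.
42.8 kHz mod fs = 1.85 kHz.
1.85 kHz ≤ fs/2 = 6.825 kHz, appears at 1.85 kHz.
8.05 kHz > fs/2 = 6.825 kHz, folds to fs − 8.05 kHz = 5.6 kHz.
17.6 kHz mod fs = 3.95 kHz.
3.95 kHz ≤ fs/2 = 6.825 kHz, appears at 3.95 kHz.
32.6 kHz mod fs = 5.3 kHz.
5.3 kHz ≤ fs/2 = 6.825 kHz, appears at 5.3 kHz.
22 kHz and 32.6 kHz both map to 5.3 kHz.

5.3 kHz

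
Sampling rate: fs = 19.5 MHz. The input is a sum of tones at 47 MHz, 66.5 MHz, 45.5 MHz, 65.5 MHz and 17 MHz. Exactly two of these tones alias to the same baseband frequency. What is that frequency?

fs/2 = 9.75 MHz.
47 MHz mod fs = 8 MHz.
8 MHz ≤ fs/2 = 9.75 MHz, appears at 8 MHz.
66.5 MHz mod fs = 8 MHz.
8 MHz ≤ fs/2 = 9.75 MHz, appears at 8 MHz.
45.5 MHz mod fs = 6.5 MHz.
6.5 MHz ≤ fs/2 = 9.75 MHz, appears at 6.5 MHz.
65.5 MHz mod fs = 7 MHz.
7 MHz ≤ fs/2 = 9.75 MHz, appears at 7 MHz.
17 MHz > fs/2 = 9.75 MHz, folds to fs − 17 MHz = 2.5 MHz.
47 MHz and 66.5 MHz both map to 8 MHz.

8 MHz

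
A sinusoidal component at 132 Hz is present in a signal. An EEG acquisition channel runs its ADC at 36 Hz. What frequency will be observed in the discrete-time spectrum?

132 Hz mod fs = 24 Hz.
24 Hz > fs/2 = 18 Hz, folds to fs − 24 Hz = 12 Hz.

12 Hz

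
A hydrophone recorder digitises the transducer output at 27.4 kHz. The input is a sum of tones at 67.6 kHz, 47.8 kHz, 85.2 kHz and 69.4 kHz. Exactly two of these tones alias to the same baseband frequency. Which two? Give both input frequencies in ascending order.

67.6 kHz, 69.4 kHz

fs/2 = 13.7 kHz.
67.6 kHz mod fs = 12.8 kHz.
12.8 kHz ≤ fs/2 = 13.7 kHz, appears at 12.8 kHz.
47.8 kHz mod fs = 20.4 kHz.
20.4 kHz > fs/2 = 13.7 kHz, folds to fs − 20.4 kHz = 7 kHz.
85.2 kHz mod fs = 3 kHz.
3 kHz ≤ fs/2 = 13.7 kHz, appears at 3 kHz.
69.4 kHz mod fs = 14.6 kHz.
14.6 kHz > fs/2 = 13.7 kHz, folds to fs − 14.6 kHz = 12.8 kHz.
67.6 kHz and 69.4 kHz both map to 12.8 kHz.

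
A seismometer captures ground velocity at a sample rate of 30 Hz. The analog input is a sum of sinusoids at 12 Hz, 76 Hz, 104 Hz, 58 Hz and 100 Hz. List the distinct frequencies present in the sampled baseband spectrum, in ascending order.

2 Hz, 10 Hz, 12 Hz, 14 Hz

fs/2 = 15 Hz.
12 Hz ≤ fs/2 = 15 Hz, passes unchanged.
76 Hz mod fs = 16 Hz.
16 Hz > fs/2 = 15 Hz, folds to fs − 16 Hz = 14 Hz.
104 Hz mod fs = 14 Hz.
14 Hz ≤ fs/2 = 15 Hz, appears at 14 Hz.
58 Hz mod fs = 28 Hz.
28 Hz > fs/2 = 15 Hz, folds to fs − 28 Hz = 2 Hz.
100 Hz mod fs = 10 Hz.
10 Hz ≤ fs/2 = 15 Hz, appears at 10 Hz.
Distinct values: {2 Hz, 10 Hz, 12 Hz, 14 Hz}.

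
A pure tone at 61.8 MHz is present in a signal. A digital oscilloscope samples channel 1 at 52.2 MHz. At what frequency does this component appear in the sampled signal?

9.6 MHz

61.8 MHz mod fs = 9.6 MHz.
9.6 MHz ≤ fs/2 = 26.1 MHz, appears at 9.6 MHz.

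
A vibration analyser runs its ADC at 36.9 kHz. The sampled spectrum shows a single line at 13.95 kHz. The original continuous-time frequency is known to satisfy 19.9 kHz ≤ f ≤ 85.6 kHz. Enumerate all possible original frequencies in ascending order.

Frequencies that alias to 13.95 kHz are k·fs ± 13.95 kHz for integer k ≥ 0.
k=0: 13.95 kHz.
k=1: 22.95 kHz, 50.85 kHz.
k=2: 59.85 kHz, 87.75 kHz.
k=3: 96.75 kHz, 124.65 kHz.
Within [19.9 kHz, 85.6 kHz]: 22.95 kHz, 50.85 kHz, 59.85 kHz.

22.95 kHz, 50.85 kHz, 59.85 kHz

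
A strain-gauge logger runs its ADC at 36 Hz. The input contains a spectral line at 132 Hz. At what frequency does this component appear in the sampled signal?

132 Hz mod fs = 24 Hz.
24 Hz > fs/2 = 18 Hz, folds to fs − 24 Hz = 12 Hz.

12 Hz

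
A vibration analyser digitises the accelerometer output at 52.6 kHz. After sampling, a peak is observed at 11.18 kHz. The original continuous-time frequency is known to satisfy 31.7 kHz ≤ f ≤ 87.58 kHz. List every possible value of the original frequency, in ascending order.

Frequencies that alias to 11.18 kHz are k·fs ± 11.18 kHz for integer k ≥ 0.
k=0: 11.18 kHz.
k=1: 41.42 kHz, 63.78 kHz.
k=2: 94.02 kHz, 116.38 kHz.
Within [31.7 kHz, 87.58 kHz]: 41.42 kHz, 63.78 kHz.

41.42 kHz, 63.78 kHz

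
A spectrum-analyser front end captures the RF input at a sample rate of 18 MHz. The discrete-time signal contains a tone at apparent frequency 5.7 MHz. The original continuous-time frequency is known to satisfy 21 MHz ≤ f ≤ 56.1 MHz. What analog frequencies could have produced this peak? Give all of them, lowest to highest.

Frequencies that alias to 5.7 MHz are k·fs ± 5.7 MHz for integer k ≥ 0.
k=0: 5.7 MHz.
k=1: 12.3 MHz, 23.7 MHz.
k=2: 30.3 MHz, 41.7 MHz.
k=3: 48.3 MHz, 59.7 MHz.
k=4: 66.3 MHz, 77.7 MHz.
Within [21 MHz, 56.1 MHz]: 23.7 MHz, 30.3 MHz, 41.7 MHz, 48.3 MHz.

23.7 MHz, 30.3 MHz, 41.7 MHz, 48.3 MHz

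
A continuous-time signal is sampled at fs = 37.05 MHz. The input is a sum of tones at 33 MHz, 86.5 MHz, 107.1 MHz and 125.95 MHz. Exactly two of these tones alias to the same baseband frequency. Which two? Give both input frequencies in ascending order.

fs/2 = 18.525 MHz.
33 MHz > fs/2 = 18.525 MHz, folds to fs − 33 MHz = 4.05 MHz.
86.5 MHz mod fs = 12.4 MHz.
12.4 MHz ≤ fs/2 = 18.525 MHz, appears at 12.4 MHz.
107.1 MHz mod fs = 33 MHz.
33 MHz > fs/2 = 18.525 MHz, folds to fs − 33 MHz = 4.05 MHz.
125.95 MHz mod fs = 14.8 MHz.
14.8 MHz ≤ fs/2 = 18.525 MHz, appears at 14.8 MHz.
33 MHz and 107.1 MHz both map to 4.05 MHz.

33 MHz, 107.1 MHz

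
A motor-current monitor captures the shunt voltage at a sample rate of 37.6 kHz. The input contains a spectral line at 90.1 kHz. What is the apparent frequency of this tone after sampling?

14.9 kHz

90.1 kHz mod fs = 14.9 kHz.
14.9 kHz ≤ fs/2 = 18.8 kHz, appears at 14.9 kHz.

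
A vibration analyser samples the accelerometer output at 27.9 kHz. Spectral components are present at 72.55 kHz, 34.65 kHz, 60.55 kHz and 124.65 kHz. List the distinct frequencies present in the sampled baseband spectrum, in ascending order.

fs/2 = 13.95 kHz.
72.55 kHz mod fs = 16.75 kHz.
16.75 kHz > fs/2 = 13.95 kHz, folds to fs − 16.75 kHz = 11.15 kHz.
34.65 kHz mod fs = 6.75 kHz.
6.75 kHz ≤ fs/2 = 13.95 kHz, appears at 6.75 kHz.
60.55 kHz mod fs = 4.75 kHz.
4.75 kHz ≤ fs/2 = 13.95 kHz, appears at 4.75 kHz.
124.65 kHz mod fs = 13.05 kHz.
13.05 kHz ≤ fs/2 = 13.95 kHz, appears at 13.05 kHz.
Distinct values: {4.75 kHz, 6.75 kHz, 11.15 kHz, 13.05 kHz}.

4.75 kHz, 6.75 kHz, 11.15 kHz, 13.05 kHz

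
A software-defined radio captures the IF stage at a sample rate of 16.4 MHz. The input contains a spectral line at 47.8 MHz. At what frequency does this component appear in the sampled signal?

1.4 MHz

47.8 MHz mod fs = 15 MHz.
15 MHz > fs/2 = 8.2 MHz, folds to fs − 15 MHz = 1.4 MHz.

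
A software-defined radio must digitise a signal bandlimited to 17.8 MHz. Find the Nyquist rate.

Nyquist rate = 2 × 17.8 MHz = 35.6 MHz.

35.6 MHz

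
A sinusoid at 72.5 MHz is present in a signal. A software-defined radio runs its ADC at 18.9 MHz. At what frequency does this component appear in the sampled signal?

72.5 MHz mod fs = 15.8 MHz.
15.8 MHz > fs/2 = 9.45 MHz, folds to fs − 15.8 MHz = 3.1 MHz.

3.1 MHz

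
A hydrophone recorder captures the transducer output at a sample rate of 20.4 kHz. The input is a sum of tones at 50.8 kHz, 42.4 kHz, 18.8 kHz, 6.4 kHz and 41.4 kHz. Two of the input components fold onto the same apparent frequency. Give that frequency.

fs/2 = 10.2 kHz.
50.8 kHz mod fs = 10 kHz.
10 kHz ≤ fs/2 = 10.2 kHz, appears at 10 kHz.
42.4 kHz mod fs = 1.6 kHz.
1.6 kHz ≤ fs/2 = 10.2 kHz, appears at 1.6 kHz.
18.8 kHz > fs/2 = 10.2 kHz, folds to fs − 18.8 kHz = 1.6 kHz.
6.4 kHz ≤ fs/2 = 10.2 kHz, passes unchanged.
41.4 kHz mod fs = 0.6 kHz.
0.6 kHz ≤ fs/2 = 10.2 kHz, appears at 0.6 kHz.
18.8 kHz and 42.4 kHz both map to 1.6 kHz.

1.6 kHz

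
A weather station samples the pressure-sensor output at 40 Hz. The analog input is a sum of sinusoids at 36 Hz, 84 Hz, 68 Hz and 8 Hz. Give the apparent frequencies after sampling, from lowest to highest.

fs/2 = 20 Hz.
36 Hz > fs/2 = 20 Hz, folds to fs − 36 Hz = 4 Hz.
84 Hz mod fs = 4 Hz.
4 Hz ≤ fs/2 = 20 Hz, appears at 4 Hz.
68 Hz mod fs = 28 Hz.
28 Hz > fs/2 = 20 Hz, folds to fs − 28 Hz = 12 Hz.
8 Hz ≤ fs/2 = 20 Hz, passes unchanged.
Distinct values: {4 Hz, 8 Hz, 12 Hz}.

4 Hz, 8 Hz, 12 Hz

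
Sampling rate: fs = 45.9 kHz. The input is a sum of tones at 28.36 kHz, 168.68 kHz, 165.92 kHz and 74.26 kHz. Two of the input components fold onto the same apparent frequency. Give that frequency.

17.54 kHz

fs/2 = 22.95 kHz.
28.36 kHz > fs/2 = 22.95 kHz, folds to fs − 28.36 kHz = 17.54 kHz.
168.68 kHz mod fs = 30.98 kHz.
30.98 kHz > fs/2 = 22.95 kHz, folds to fs − 30.98 kHz = 14.92 kHz.
165.92 kHz mod fs = 28.22 kHz.
28.22 kHz > fs/2 = 22.95 kHz, folds to fs − 28.22 kHz = 17.68 kHz.
74.26 kHz mod fs = 28.36 kHz.
28.36 kHz > fs/2 = 22.95 kHz, folds to fs − 28.36 kHz = 17.54 kHz.
28.36 kHz and 74.26 kHz both map to 17.54 kHz.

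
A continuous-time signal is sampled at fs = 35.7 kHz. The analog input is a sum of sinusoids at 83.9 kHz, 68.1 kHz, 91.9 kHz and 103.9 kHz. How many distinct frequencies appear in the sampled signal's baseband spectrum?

fs/2 = 17.85 kHz.
83.9 kHz mod fs = 12.5 kHz.
12.5 kHz ≤ fs/2 = 17.85 kHz, appears at 12.5 kHz.
68.1 kHz mod fs = 32.4 kHz.
32.4 kHz > fs/2 = 17.85 kHz, folds to fs − 32.4 kHz = 3.3 kHz.
91.9 kHz mod fs = 20.5 kHz.
20.5 kHz > fs/2 = 17.85 kHz, folds to fs − 20.5 kHz = 15.2 kHz.
103.9 kHz mod fs = 32.5 kHz.
32.5 kHz > fs/2 = 17.85 kHz, folds to fs − 32.5 kHz = 3.2 kHz.
Distinct values: {3.2 kHz, 3.3 kHz, 12.5 kHz, 15.2 kHz} → 4.

4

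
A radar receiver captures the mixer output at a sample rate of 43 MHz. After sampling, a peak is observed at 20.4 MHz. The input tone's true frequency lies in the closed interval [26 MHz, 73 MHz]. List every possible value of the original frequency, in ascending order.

63.4 MHz, 65.6 MHz

Frequencies that alias to 20.4 MHz are k·fs ± 20.4 MHz for integer k ≥ 0.
k=0: 20.4 MHz.
k=1: 22.6 MHz, 63.4 MHz.
k=2: 65.6 MHz, 106.4 MHz.
k=3: 108.6 MHz, 149.4 MHz.
Within [26 MHz, 73 MHz]: 63.4 MHz, 65.6 MHz.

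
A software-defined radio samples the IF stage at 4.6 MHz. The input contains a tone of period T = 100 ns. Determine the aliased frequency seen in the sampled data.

0.8 MHz

T = 100 ns → f = 1/T = 10 MHz.
10 MHz mod fs = 0.8 MHz.
0.8 MHz ≤ fs/2 = 2.3 MHz, appears at 0.8 MHz.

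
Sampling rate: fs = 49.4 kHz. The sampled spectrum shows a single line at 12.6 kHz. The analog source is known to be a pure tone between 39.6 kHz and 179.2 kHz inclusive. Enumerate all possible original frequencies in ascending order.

62 kHz, 86.2 kHz, 111.4 kHz, 135.6 kHz, 160.8 kHz

Frequencies that alias to 12.6 kHz are k·fs ± 12.6 kHz for integer k ≥ 0.
k=0: 12.6 kHz.
k=1: 36.8 kHz, 62 kHz.
k=2: 86.2 kHz, 111.4 kHz.
k=3: 135.6 kHz, 160.8 kHz.
k=4: 185 kHz, 210.2 kHz.
Within [39.6 kHz, 179.2 kHz]: 62 kHz, 86.2 kHz, 111.4 kHz, 135.6 kHz, 160.8 kHz.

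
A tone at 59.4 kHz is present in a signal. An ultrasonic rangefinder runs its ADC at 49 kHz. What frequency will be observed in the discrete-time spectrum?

10.4 kHz

59.4 kHz mod fs = 10.4 kHz.
10.4 kHz ≤ fs/2 = 24.5 kHz, appears at 10.4 kHz.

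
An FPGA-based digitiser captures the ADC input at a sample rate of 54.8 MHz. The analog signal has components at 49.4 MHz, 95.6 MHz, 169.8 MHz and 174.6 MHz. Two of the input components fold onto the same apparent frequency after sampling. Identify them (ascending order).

fs/2 = 27.4 MHz.
49.4 MHz > fs/2 = 27.4 MHz, folds to fs − 49.4 MHz = 5.4 MHz.
95.6 MHz mod fs = 40.8 MHz.
40.8 MHz > fs/2 = 27.4 MHz, folds to fs − 40.8 MHz = 14 MHz.
169.8 MHz mod fs = 5.4 MHz.
5.4 MHz ≤ fs/2 = 27.4 MHz, appears at 5.4 MHz.
174.6 MHz mod fs = 10.2 MHz.
10.2 MHz ≤ fs/2 = 27.4 MHz, appears at 10.2 MHz.
49.4 MHz and 169.8 MHz both map to 5.4 MHz.

49.4 MHz, 169.8 MHz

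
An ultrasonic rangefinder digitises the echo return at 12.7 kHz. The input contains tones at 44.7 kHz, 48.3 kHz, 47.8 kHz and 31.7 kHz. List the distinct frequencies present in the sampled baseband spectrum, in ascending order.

fs/2 = 6.35 kHz.
44.7 kHz mod fs = 6.6 kHz.
6.6 kHz > fs/2 = 6.35 kHz, folds to fs − 6.6 kHz = 6.1 kHz.
48.3 kHz mod fs = 10.2 kHz.
10.2 kHz > fs/2 = 6.35 kHz, folds to fs − 10.2 kHz = 2.5 kHz.
47.8 kHz mod fs = 9.7 kHz.
9.7 kHz > fs/2 = 6.35 kHz, folds to fs − 9.7 kHz = 3 kHz.
31.7 kHz mod fs = 6.3 kHz.
6.3 kHz ≤ fs/2 = 6.35 kHz, appears at 6.3 kHz.
Distinct values: {2.5 kHz, 3 kHz, 6.1 kHz, 6.3 kHz}.

2.5 kHz, 3 kHz, 6.1 kHz, 6.3 kHz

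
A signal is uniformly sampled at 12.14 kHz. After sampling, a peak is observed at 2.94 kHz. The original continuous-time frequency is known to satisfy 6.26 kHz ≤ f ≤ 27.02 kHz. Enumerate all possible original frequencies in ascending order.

Frequencies that alias to 2.94 kHz are k·fs ± 2.94 kHz for integer k ≥ 0.
k=0: 2.94 kHz.
k=1: 9.2 kHz, 15.08 kHz.
k=2: 21.34 kHz, 27.22 kHz.
k=3: 33.48 kHz, 39.36 kHz.
Within [6.26 kHz, 27.02 kHz]: 9.2 kHz, 15.08 kHz, 21.34 kHz.

9.2 kHz, 15.08 kHz, 21.34 kHz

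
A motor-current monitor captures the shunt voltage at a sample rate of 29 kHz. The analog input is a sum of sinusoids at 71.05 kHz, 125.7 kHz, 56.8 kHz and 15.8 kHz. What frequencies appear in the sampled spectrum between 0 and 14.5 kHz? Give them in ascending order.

1.2 kHz, 9.7 kHz, 13.05 kHz, 13.2 kHz

fs/2 = 14.5 kHz.
71.05 kHz mod fs = 13.05 kHz.
13.05 kHz ≤ fs/2 = 14.5 kHz, appears at 13.05 kHz.
125.7 kHz mod fs = 9.7 kHz.
9.7 kHz ≤ fs/2 = 14.5 kHz, appears at 9.7 kHz.
56.8 kHz mod fs = 27.8 kHz.
27.8 kHz > fs/2 = 14.5 kHz, folds to fs − 27.8 kHz = 1.2 kHz.
15.8 kHz > fs/2 = 14.5 kHz, folds to fs − 15.8 kHz = 13.2 kHz.
Distinct values: {1.2 kHz, 9.7 kHz, 13.05 kHz, 13.2 kHz}.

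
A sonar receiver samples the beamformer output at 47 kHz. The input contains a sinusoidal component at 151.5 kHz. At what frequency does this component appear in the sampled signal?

10.5 kHz

151.5 kHz mod fs = 10.5 kHz.
10.5 kHz ≤ fs/2 = 23.5 kHz, appears at 10.5 kHz.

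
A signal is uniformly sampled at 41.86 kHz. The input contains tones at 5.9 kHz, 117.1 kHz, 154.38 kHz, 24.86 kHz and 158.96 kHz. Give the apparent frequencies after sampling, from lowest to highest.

fs/2 = 20.93 kHz.
5.9 kHz ≤ fs/2 = 20.93 kHz, passes unchanged.
117.1 kHz mod fs = 33.38 kHz.
33.38 kHz > fs/2 = 20.93 kHz, folds to fs − 33.38 kHz = 8.48 kHz.
154.38 kHz mod fs = 28.8 kHz.
28.8 kHz > fs/2 = 20.93 kHz, folds to fs − 28.8 kHz = 13.06 kHz.
24.86 kHz > fs/2 = 20.93 kHz, folds to fs − 24.86 kHz = 17 kHz.
158.96 kHz mod fs = 33.38 kHz.
33.38 kHz > fs/2 = 20.93 kHz, folds to fs − 33.38 kHz = 8.48 kHz.
Distinct values: {5.9 kHz, 8.48 kHz, 13.06 kHz, 17 kHz}.

5.9 kHz, 8.48 kHz, 13.06 kHz, 17 kHz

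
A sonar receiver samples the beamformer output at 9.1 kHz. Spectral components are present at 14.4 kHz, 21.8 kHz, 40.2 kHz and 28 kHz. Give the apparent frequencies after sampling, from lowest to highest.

0.7 kHz, 3.6 kHz, 3.8 kHz

fs/2 = 4.55 kHz.
14.4 kHz mod fs = 5.3 kHz.
5.3 kHz > fs/2 = 4.55 kHz, folds to fs − 5.3 kHz = 3.8 kHz.
21.8 kHz mod fs = 3.6 kHz.
3.6 kHz ≤ fs/2 = 4.55 kHz, appears at 3.6 kHz.
40.2 kHz mod fs = 3.8 kHz.
3.8 kHz ≤ fs/2 = 4.55 kHz, appears at 3.8 kHz.
28 kHz mod fs = 0.7 kHz.
0.7 kHz ≤ fs/2 = 4.55 kHz, appears at 0.7 kHz.
Distinct values: {0.7 kHz, 3.6 kHz, 3.8 kHz}.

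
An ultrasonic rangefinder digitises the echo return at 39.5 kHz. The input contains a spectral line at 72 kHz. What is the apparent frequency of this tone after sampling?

7 kHz

72 kHz mod fs = 32.5 kHz.
32.5 kHz > fs/2 = 19.75 kHz, folds to fs − 32.5 kHz = 7 kHz.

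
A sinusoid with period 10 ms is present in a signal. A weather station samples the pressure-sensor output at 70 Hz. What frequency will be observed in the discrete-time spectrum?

T = 10 ms → f = 1/T = 100 Hz.
100 Hz mod fs = 30 Hz.
30 Hz ≤ fs/2 = 35 Hz, appears at 30 Hz.

30 Hz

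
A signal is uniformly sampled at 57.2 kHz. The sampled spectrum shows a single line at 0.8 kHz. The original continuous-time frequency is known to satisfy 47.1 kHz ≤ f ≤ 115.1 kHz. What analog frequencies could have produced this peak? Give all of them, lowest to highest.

56.4 kHz, 58 kHz, 113.6 kHz

Frequencies that alias to 0.8 kHz are k·fs ± 0.8 kHz for integer k ≥ 0.
k=0: 0.8 kHz.
k=1: 56.4 kHz, 58 kHz.
k=2: 113.6 kHz, 115.2 kHz.
k=3: 170.8 kHz, 172.4 kHz.
Within [47.1 kHz, 115.1 kHz]: 56.4 kHz, 58 kHz, 113.6 kHz.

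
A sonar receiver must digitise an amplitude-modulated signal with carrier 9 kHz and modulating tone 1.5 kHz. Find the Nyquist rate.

21 kHz

AM sidebands sit at fc ± fm = 7.5 kHz and 10.5 kHz.
Highest-frequency component: 10.5 kHz.
Nyquist rate = 2 × 10.5 kHz = 21 kHz.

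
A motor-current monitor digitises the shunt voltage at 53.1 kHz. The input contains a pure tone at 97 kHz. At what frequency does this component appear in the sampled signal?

9.2 kHz

97 kHz mod fs = 43.9 kHz.
43.9 kHz > fs/2 = 26.55 kHz, folds to fs − 43.9 kHz = 9.2 kHz.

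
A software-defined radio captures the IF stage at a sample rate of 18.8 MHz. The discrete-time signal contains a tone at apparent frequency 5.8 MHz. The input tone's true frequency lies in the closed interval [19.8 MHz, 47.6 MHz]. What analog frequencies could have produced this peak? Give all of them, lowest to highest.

Frequencies that alias to 5.8 MHz are k·fs ± 5.8 MHz for integer k ≥ 0.
k=0: 5.8 MHz.
k=1: 13 MHz, 24.6 MHz.
k=2: 31.8 MHz, 43.4 MHz.
k=3: 50.6 MHz, 62.2 MHz.
Within [19.8 MHz, 47.6 MHz]: 24.6 MHz, 31.8 MHz, 43.4 MHz.

24.6 MHz, 31.8 MHz, 43.4 MHz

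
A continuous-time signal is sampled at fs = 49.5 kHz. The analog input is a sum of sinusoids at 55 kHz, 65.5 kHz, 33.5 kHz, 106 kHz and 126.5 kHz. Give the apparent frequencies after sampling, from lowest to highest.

5.5 kHz, 7 kHz, 16 kHz, 22 kHz

fs/2 = 24.75 kHz.
55 kHz mod fs = 5.5 kHz.
5.5 kHz ≤ fs/2 = 24.75 kHz, appears at 5.5 kHz.
65.5 kHz mod fs = 16 kHz.
16 kHz ≤ fs/2 = 24.75 kHz, appears at 16 kHz.
33.5 kHz > fs/2 = 24.75 kHz, folds to fs − 33.5 kHz = 16 kHz.
106 kHz mod fs = 7 kHz.
7 kHz ≤ fs/2 = 24.75 kHz, appears at 7 kHz.
126.5 kHz mod fs = 27.5 kHz.
27.5 kHz > fs/2 = 24.75 kHz, folds to fs − 27.5 kHz = 22 kHz.
Distinct values: {5.5 kHz, 7 kHz, 16 kHz, 22 kHz}.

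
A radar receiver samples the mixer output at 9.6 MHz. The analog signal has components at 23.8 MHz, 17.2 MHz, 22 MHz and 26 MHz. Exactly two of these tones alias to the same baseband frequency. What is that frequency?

fs/2 = 4.8 MHz.
23.8 MHz mod fs = 4.6 MHz.
4.6 MHz ≤ fs/2 = 4.8 MHz, appears at 4.6 MHz.
17.2 MHz mod fs = 7.6 MHz.
7.6 MHz > fs/2 = 4.8 MHz, folds to fs − 7.6 MHz = 2 MHz.
22 MHz mod fs = 2.8 MHz.
2.8 MHz ≤ fs/2 = 4.8 MHz, appears at 2.8 MHz.
26 MHz mod fs = 6.8 MHz.
6.8 MHz > fs/2 = 4.8 MHz, folds to fs − 6.8 MHz = 2.8 MHz.
22 MHz and 26 MHz both map to 2.8 MHz.

2.8 MHz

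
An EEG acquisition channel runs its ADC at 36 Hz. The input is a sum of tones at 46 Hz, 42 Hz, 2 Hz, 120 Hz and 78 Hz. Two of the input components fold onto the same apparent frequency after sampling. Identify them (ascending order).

42 Hz, 78 Hz

fs/2 = 18 Hz.
46 Hz mod fs = 10 Hz.
10 Hz ≤ fs/2 = 18 Hz, appears at 10 Hz.
42 Hz mod fs = 6 Hz.
6 Hz ≤ fs/2 = 18 Hz, appears at 6 Hz.
2 Hz ≤ fs/2 = 18 Hz, passes unchanged.
120 Hz mod fs = 12 Hz.
12 Hz ≤ fs/2 = 18 Hz, appears at 12 Hz.
78 Hz mod fs = 6 Hz.
6 Hz ≤ fs/2 = 18 Hz, appears at 6 Hz.
42 Hz and 78 Hz both map to 6 Hz.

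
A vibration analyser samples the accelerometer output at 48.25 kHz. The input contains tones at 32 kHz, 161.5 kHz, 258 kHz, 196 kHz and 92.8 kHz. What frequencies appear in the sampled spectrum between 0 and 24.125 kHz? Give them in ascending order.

fs/2 = 24.125 kHz.
32 kHz > fs/2 = 24.125 kHz, folds to fs − 32 kHz = 16.25 kHz.
161.5 kHz mod fs = 16.75 kHz.
16.75 kHz ≤ fs/2 = 24.125 kHz, appears at 16.75 kHz.
258 kHz mod fs = 16.75 kHz.
16.75 kHz ≤ fs/2 = 24.125 kHz, appears at 16.75 kHz.
196 kHz mod fs = 3 kHz.
3 kHz ≤ fs/2 = 24.125 kHz, appears at 3 kHz.
92.8 kHz mod fs = 44.55 kHz.
44.55 kHz > fs/2 = 24.125 kHz, folds to fs − 44.55 kHz = 3.7 kHz.
Distinct values: {3 kHz, 3.7 kHz, 16.25 kHz, 16.75 kHz}.

3 kHz, 3.7 kHz, 16.25 kHz, 16.75 kHz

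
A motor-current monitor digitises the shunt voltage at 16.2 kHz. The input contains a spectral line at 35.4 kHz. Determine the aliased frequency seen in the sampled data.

35.4 kHz mod fs = 3 kHz.
3 kHz ≤ fs/2 = 8.1 kHz, appears at 3 kHz.

3 kHz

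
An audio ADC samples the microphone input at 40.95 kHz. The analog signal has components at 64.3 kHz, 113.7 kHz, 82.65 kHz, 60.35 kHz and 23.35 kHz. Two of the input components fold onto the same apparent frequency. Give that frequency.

fs/2 = 20.475 kHz.
64.3 kHz mod fs = 23.35 kHz.
23.35 kHz > fs/2 = 20.475 kHz, folds to fs − 23.35 kHz = 17.6 kHz.
113.7 kHz mod fs = 31.8 kHz.
31.8 kHz > fs/2 = 20.475 kHz, folds to fs − 31.8 kHz = 9.15 kHz.
82.65 kHz mod fs = 0.75 kHz.
0.75 kHz ≤ fs/2 = 20.475 kHz, appears at 0.75 kHz.
60.35 kHz mod fs = 19.4 kHz.
19.4 kHz ≤ fs/2 = 20.475 kHz, appears at 19.4 kHz.
23.35 kHz > fs/2 = 20.475 kHz, folds to fs − 23.35 kHz = 17.6 kHz.
23.35 kHz and 64.3 kHz both map to 17.6 kHz.

17.6 kHz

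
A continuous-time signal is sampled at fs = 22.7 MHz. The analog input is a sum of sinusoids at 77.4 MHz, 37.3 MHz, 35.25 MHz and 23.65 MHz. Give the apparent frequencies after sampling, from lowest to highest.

0.95 MHz, 8.1 MHz, 9.3 MHz, 10.15 MHz

fs/2 = 11.35 MHz.
77.4 MHz mod fs = 9.3 MHz.
9.3 MHz ≤ fs/2 = 11.35 MHz, appears at 9.3 MHz.
37.3 MHz mod fs = 14.6 MHz.
14.6 MHz > fs/2 = 11.35 MHz, folds to fs − 14.6 MHz = 8.1 MHz.
35.25 MHz mod fs = 12.55 MHz.
12.55 MHz > fs/2 = 11.35 MHz, folds to fs − 12.55 MHz = 10.15 MHz.
23.65 MHz mod fs = 0.95 MHz.
0.95 MHz ≤ fs/2 = 11.35 MHz, appears at 0.95 MHz.
Distinct values: {0.95 MHz, 8.1 MHz, 9.3 MHz, 10.15 MHz}.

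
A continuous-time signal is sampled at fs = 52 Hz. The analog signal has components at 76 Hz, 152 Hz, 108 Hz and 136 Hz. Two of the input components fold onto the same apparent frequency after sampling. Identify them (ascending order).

fs/2 = 26 Hz.
76 Hz mod fs = 24 Hz.
24 Hz ≤ fs/2 = 26 Hz, appears at 24 Hz.
152 Hz mod fs = 48 Hz.
48 Hz > fs/2 = 26 Hz, folds to fs − 48 Hz = 4 Hz.
108 Hz mod fs = 4 Hz.
4 Hz ≤ fs/2 = 26 Hz, appears at 4 Hz.
136 Hz mod fs = 32 Hz.
32 Hz > fs/2 = 26 Hz, folds to fs − 32 Hz = 20 Hz.
108 Hz and 152 Hz both map to 4 Hz.

108 Hz, 152 Hz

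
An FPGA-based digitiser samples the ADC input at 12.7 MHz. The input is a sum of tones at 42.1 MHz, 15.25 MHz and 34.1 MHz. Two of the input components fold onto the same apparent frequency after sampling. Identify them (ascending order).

fs/2 = 6.35 MHz.
42.1 MHz mod fs = 4 MHz.
4 MHz ≤ fs/2 = 6.35 MHz, appears at 4 MHz.
15.25 MHz mod fs = 2.55 MHz.
2.55 MHz ≤ fs/2 = 6.35 MHz, appears at 2.55 MHz.
34.1 MHz mod fs = 8.7 MHz.
8.7 MHz > fs/2 = 6.35 MHz, folds to fs − 8.7 MHz = 4 MHz.
34.1 MHz and 42.1 MHz both map to 4 MHz.

34.1 MHz, 42.1 MHz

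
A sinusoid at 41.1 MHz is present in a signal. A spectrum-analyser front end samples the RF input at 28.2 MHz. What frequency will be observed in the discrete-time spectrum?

12.9 MHz

41.1 MHz mod fs = 12.9 MHz.
12.9 MHz ≤ fs/2 = 14.1 MHz, appears at 12.9 MHz.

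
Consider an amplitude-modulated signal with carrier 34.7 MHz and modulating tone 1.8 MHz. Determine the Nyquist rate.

AM sidebands sit at fc ± fm = 32.9 MHz and 36.5 MHz.
Highest-frequency component: 36.5 MHz.
Nyquist rate = 2 × 36.5 MHz = 73 MHz.

73 MHz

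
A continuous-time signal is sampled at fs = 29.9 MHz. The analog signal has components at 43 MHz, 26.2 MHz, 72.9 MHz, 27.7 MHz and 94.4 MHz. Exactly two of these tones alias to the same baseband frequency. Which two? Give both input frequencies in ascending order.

fs/2 = 14.95 MHz.
43 MHz mod fs = 13.1 MHz.
13.1 MHz ≤ fs/2 = 14.95 MHz, appears at 13.1 MHz.
26.2 MHz > fs/2 = 14.95 MHz, folds to fs − 26.2 MHz = 3.7 MHz.
72.9 MHz mod fs = 13.1 MHz.
13.1 MHz ≤ fs/2 = 14.95 MHz, appears at 13.1 MHz.
27.7 MHz > fs/2 = 14.95 MHz, folds to fs − 27.7 MHz = 2.2 MHz.
94.4 MHz mod fs = 4.7 MHz.
4.7 MHz ≤ fs/2 = 14.95 MHz, appears at 4.7 MHz.
43 MHz and 72.9 MHz both map to 13.1 MHz.

43 MHz, 72.9 MHz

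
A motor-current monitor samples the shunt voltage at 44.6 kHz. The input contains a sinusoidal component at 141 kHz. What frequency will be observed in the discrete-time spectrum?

141 kHz mod fs = 7.2 kHz.
7.2 kHz ≤ fs/2 = 22.3 kHz, appears at 7.2 kHz.

7.2 kHz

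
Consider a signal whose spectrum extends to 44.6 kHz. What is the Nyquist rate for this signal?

89.2 kHz

Nyquist rate = 2 × 44.6 kHz = 89.2 kHz.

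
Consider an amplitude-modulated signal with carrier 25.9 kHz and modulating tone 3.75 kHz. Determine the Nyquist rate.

AM sidebands sit at fc ± fm = 22.15 kHz and 29.65 kHz.
Highest-frequency component: 29.65 kHz.
Nyquist rate = 2 × 29.65 kHz = 59.3 kHz.

59.3 kHz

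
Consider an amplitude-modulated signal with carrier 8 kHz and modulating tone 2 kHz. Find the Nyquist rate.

20 kHz

AM sidebands sit at fc ± fm = 6 kHz and 10 kHz.
Highest-frequency component: 10 kHz.
Nyquist rate = 2 × 10 kHz = 20 kHz.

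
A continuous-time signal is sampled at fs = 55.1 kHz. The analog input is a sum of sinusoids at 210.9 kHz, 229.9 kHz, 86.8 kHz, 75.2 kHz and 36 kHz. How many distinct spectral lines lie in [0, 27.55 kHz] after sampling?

4

fs/2 = 27.55 kHz.
210.9 kHz mod fs = 45.6 kHz.
45.6 kHz > fs/2 = 27.55 kHz, folds to fs − 45.6 kHz = 9.5 kHz.
229.9 kHz mod fs = 9.5 kHz.
9.5 kHz ≤ fs/2 = 27.55 kHz, appears at 9.5 kHz.
86.8 kHz mod fs = 31.7 kHz.
31.7 kHz > fs/2 = 27.55 kHz, folds to fs − 31.7 kHz = 23.4 kHz.
75.2 kHz mod fs = 20.1 kHz.
20.1 kHz ≤ fs/2 = 27.55 kHz, appears at 20.1 kHz.
36 kHz > fs/2 = 27.55 kHz, folds to fs − 36 kHz = 19.1 kHz.
Distinct values: {9.5 kHz, 19.1 kHz, 20.1 kHz, 23.4 kHz} → 4.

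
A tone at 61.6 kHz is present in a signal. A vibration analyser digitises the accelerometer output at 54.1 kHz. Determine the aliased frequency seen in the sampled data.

7.5 kHz

61.6 kHz mod fs = 7.5 kHz.
7.5 kHz ≤ fs/2 = 27.05 kHz, appears at 7.5 kHz.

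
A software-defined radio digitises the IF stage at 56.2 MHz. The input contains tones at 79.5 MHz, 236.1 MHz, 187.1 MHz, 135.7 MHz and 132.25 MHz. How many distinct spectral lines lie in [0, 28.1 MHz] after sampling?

fs/2 = 28.1 MHz.
79.5 MHz mod fs = 23.3 MHz.
23.3 MHz ≤ fs/2 = 28.1 MHz, appears at 23.3 MHz.
236.1 MHz mod fs = 11.3 MHz.
11.3 MHz ≤ fs/2 = 28.1 MHz, appears at 11.3 MHz.
187.1 MHz mod fs = 18.5 MHz.
18.5 MHz ≤ fs/2 = 28.1 MHz, appears at 18.5 MHz.
135.7 MHz mod fs = 23.3 MHz.
23.3 MHz ≤ fs/2 = 28.1 MHz, appears at 23.3 MHz.
132.25 MHz mod fs = 19.85 MHz.
19.85 MHz ≤ fs/2 = 28.1 MHz, appears at 19.85 MHz.
Distinct values: {11.3 MHz, 18.5 MHz, 19.85 MHz, 23.3 MHz} → 4.

4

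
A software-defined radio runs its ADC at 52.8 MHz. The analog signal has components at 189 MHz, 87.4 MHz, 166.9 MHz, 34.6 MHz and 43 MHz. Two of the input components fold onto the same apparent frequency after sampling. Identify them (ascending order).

fs/2 = 26.4 MHz.
189 MHz mod fs = 30.6 MHz.
30.6 MHz > fs/2 = 26.4 MHz, folds to fs − 30.6 MHz = 22.2 MHz.
87.4 MHz mod fs = 34.6 MHz.
34.6 MHz > fs/2 = 26.4 MHz, folds to fs − 34.6 MHz = 18.2 MHz.
166.9 MHz mod fs = 8.5 MHz.
8.5 MHz ≤ fs/2 = 26.4 MHz, appears at 8.5 MHz.
34.6 MHz > fs/2 = 26.4 MHz, folds to fs − 34.6 MHz = 18.2 MHz.
43 MHz > fs/2 = 26.4 MHz, folds to fs − 43 MHz = 9.8 MHz.
34.6 MHz and 87.4 MHz both map to 18.2 MHz.

34.6 MHz, 87.4 MHz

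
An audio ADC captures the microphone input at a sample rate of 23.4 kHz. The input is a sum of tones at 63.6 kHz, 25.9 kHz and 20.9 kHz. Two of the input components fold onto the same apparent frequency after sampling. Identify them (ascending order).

fs/2 = 11.7 kHz.
63.6 kHz mod fs = 16.8 kHz.
16.8 kHz > fs/2 = 11.7 kHz, folds to fs − 16.8 kHz = 6.6 kHz.
25.9 kHz mod fs = 2.5 kHz.
2.5 kHz ≤ fs/2 = 11.7 kHz, appears at 2.5 kHz.
20.9 kHz > fs/2 = 11.7 kHz, folds to fs − 20.9 kHz = 2.5 kHz.
20.9 kHz and 25.9 kHz both map to 2.5 kHz.

20.9 kHz, 25.9 kHz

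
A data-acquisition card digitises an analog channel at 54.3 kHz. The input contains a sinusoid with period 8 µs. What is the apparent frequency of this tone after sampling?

16.4 kHz

T = 8 µs → f = 1/T = 125 kHz.
125 kHz mod fs = 16.4 kHz.
16.4 kHz ≤ fs/2 = 27.15 kHz, appears at 16.4 kHz.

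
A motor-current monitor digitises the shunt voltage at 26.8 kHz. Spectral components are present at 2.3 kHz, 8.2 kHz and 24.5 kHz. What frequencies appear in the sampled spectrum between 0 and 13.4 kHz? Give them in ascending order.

2.3 kHz, 8.2 kHz

fs/2 = 13.4 kHz.
2.3 kHz ≤ fs/2 = 13.4 kHz, passes unchanged.
8.2 kHz ≤ fs/2 = 13.4 kHz, passes unchanged.
24.5 kHz > fs/2 = 13.4 kHz, folds to fs − 24.5 kHz = 2.3 kHz.
Distinct values: {2.3 kHz, 8.2 kHz}.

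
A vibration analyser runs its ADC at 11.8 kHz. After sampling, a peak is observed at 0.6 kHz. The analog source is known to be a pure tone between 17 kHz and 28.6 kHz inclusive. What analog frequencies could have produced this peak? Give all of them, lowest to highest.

Frequencies that alias to 0.6 kHz are k·fs ± 0.6 kHz for integer k ≥ 0.
k=0: 0.6 kHz.
k=1: 11.2 kHz, 12.4 kHz.
k=2: 23 kHz, 24.2 kHz.
k=3: 34.8 kHz, 36 kHz.
Within [17 kHz, 28.6 kHz]: 23 kHz, 24.2 kHz.

23 kHz, 24.2 kHz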